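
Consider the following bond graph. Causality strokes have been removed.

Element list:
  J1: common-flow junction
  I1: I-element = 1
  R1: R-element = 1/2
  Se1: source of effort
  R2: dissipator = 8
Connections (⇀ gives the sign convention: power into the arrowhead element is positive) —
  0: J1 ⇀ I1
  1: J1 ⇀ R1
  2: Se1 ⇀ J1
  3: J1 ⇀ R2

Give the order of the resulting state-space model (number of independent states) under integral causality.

#2 stroke at J1  (Se1 fixes effort; stroke away)
#0 stroke at I1  (prefer integral on I1)
#1 stroke at J1  (J1 flow already set via bond 0)
#3 stroke at J1  (J1: bond 0 brought flow, rest push out)

1  (I1 all integral)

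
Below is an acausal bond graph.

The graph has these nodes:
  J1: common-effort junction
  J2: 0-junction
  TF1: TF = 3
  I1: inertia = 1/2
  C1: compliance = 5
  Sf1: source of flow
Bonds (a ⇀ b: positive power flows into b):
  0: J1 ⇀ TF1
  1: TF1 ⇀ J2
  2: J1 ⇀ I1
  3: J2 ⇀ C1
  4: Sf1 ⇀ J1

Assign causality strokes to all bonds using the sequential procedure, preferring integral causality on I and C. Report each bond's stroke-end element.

bond 0 stroke at J1
bond 1 stroke at TF1
bond 2 stroke at I1
bond 3 stroke at J2
bond 4 stroke at Sf1

#4 |Sf1  (Sf1 fixes flow; stroke at Sf1)
#2 |I1  (I1: I, integral causality)
#0 |J1  (J1: last free bond brings effort in)
#1 |TF1  (TF1 one-in-one-out from 0)
#3 |J2  (J2 needs exactly one e-in)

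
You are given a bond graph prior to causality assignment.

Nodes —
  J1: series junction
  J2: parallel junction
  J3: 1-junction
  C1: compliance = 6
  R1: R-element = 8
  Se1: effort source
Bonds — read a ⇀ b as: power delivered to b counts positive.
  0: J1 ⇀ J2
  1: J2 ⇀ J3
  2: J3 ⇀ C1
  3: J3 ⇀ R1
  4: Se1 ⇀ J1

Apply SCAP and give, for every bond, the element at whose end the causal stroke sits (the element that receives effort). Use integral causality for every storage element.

β4 stroke→J1  (Se1 fixes effort; stroke away)
β0 stroke→J2  (closing 1-jn rule on J1)
β1 stroke→J3  (common-e at J2 fixed by 0)
β2 stroke→J3  (C1: C, integral causality)
β3 stroke→R1  (only one flow-in slot at J3)

b0 stroke→J2
b1 stroke→J3
b2 stroke→J3
b3 stroke→R1
b4 stroke→J1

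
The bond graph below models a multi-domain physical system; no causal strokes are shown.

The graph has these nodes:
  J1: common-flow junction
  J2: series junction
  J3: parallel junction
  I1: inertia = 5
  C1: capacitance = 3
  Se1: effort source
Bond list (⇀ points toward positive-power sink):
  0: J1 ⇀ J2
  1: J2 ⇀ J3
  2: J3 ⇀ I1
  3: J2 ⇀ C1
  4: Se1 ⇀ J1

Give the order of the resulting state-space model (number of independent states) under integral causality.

2  (C1, I1 all integral)

bond 4 |J1  (source Se1 imposes e)
bond 0 |J2  (J1 needs exactly one f-in)
bond 2 |I1  (I1 outputs flow p/I1)
bond 1 |J3  (J3: last free bond brings effort in)
bond 3 |J2  (common-f at J2 fixed by 1)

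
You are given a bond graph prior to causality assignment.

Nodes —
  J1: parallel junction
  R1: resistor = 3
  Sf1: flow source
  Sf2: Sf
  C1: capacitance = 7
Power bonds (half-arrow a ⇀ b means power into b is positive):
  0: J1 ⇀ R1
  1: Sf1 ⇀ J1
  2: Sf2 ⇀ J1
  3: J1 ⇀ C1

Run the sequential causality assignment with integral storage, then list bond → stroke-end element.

b0 stroke at R1
b1 stroke at Sf1
b2 stroke at Sf2
b3 stroke at J1

b1 →Sf1  (Sf1: flow source, stroke at near end)
b2 →Sf2  (Sf2 (Sf) sets flow on bond)
b3 →J1  (C1: C, integral causality)
b0 →R1  (J1: bond 3 brought effort, rest push out)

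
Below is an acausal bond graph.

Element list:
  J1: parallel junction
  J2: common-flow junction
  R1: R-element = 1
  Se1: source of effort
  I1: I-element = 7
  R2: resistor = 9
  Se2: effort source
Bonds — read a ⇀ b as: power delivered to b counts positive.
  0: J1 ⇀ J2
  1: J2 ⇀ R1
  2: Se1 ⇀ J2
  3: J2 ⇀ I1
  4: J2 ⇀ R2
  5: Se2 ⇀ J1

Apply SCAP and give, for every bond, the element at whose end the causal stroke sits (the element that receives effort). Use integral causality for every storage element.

#2 stroke→J2  (source Se1 imposes e)
#5 stroke→J1  (Se2 (Se) sets effort on bond)
#0 stroke→J2  (0-jn J1 has e-setter on 5)
#3 stroke→I1  (I1 integral (f out))
#1 stroke→J2  (common-f at J2 fixed by 3)
#4 stroke→J2  (1-jn J2 has f-setter on 3)

#0 stroke at J2
#1 stroke at J2
#2 stroke at J2
#3 stroke at I1
#4 stroke at J2
#5 stroke at J1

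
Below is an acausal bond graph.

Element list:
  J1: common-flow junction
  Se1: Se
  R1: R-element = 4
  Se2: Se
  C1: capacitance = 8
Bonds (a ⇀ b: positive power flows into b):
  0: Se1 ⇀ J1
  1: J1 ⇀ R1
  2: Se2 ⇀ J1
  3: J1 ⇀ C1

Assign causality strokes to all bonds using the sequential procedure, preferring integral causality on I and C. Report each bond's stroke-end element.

bond 0 stroke→J1  (source Se1 imposes e)
bond 2 stroke→J1  (Se2: effort source, stroke at far end)
bond 3 stroke→J1  (C1: C, integral causality)
bond 1 stroke→R1  (J1 needs exactly one f-in)

#0 stroke→J1
#1 stroke→R1
#2 stroke→J1
#3 stroke→J1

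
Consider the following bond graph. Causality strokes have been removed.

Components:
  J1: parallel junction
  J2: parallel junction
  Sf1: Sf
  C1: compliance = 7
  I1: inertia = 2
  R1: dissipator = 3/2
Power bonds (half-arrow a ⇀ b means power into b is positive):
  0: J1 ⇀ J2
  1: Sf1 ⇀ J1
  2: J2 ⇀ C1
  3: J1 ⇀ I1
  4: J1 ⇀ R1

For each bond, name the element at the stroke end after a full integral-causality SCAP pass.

#0 stroke at J1
#1 stroke at Sf1
#2 stroke at J2
#3 stroke at I1
#4 stroke at R1

bond 1 stroke at Sf1  (source Sf1 imposes f)
bond 2 stroke at J2  (C1 outputs effort q/C1)
bond 0 stroke at J1  (common-e at J2 fixed by 2)
bond 3 stroke at I1  (J1 effort already set via bond 0)
bond 4 stroke at R1  (common-e at J1 fixed by 0)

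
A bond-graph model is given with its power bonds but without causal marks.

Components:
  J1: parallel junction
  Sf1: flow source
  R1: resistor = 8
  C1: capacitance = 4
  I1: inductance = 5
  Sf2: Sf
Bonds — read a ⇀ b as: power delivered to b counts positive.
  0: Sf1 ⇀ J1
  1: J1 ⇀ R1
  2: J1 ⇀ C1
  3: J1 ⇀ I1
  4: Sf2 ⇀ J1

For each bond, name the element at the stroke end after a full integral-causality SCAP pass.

#0 stroke→Sf1
#1 stroke→R1
#2 stroke→J1
#3 stroke→I1
#4 stroke→Sf2

b0 stroke→Sf1  (Sf1 fixes flow; stroke at Sf1)
b4 stroke→Sf2  (Sf2: flow source, stroke at near end)
b2 stroke→J1  (prefer integral on C1)
b1 stroke→R1  (J1 effort already set via bond 2)
b3 stroke→I1  (J1 effort already set via bond 2)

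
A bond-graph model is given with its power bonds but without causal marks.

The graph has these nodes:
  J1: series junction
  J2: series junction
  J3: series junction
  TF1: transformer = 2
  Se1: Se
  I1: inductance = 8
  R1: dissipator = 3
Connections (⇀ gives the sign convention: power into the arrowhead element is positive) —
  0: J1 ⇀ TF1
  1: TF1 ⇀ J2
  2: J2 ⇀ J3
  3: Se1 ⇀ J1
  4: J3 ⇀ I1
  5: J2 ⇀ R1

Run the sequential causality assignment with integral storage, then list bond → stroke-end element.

#3 stroke→J1  (Se1: effort source, stroke at far end)
#0 stroke→TF1  (J1: last free bond brings flow in)
#1 stroke→J2  (TF TF1: opposite of bond 0)
#4 stroke→I1  (I1 integral (f out))
#2 stroke→J3  (J3: bond 4 brought flow, rest push out)
#5 stroke→J2  (J2: bond 2 brought flow, rest push out)

β0 stroke→TF1
β1 stroke→J2
β2 stroke→J3
β3 stroke→J1
β4 stroke→I1
β5 stroke→J2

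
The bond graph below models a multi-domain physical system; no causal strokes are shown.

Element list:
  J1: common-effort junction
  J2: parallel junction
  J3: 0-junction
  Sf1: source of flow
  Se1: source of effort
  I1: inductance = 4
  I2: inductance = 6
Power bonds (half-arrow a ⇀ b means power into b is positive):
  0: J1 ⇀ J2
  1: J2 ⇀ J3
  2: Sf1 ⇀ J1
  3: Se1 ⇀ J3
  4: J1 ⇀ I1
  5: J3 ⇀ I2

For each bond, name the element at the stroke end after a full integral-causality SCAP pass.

bond 2 stroke→Sf1  (Sf1 (Sf) sets flow on bond)
bond 3 stroke→J3  (Se1 fixes effort; stroke away)
bond 1 stroke→J2  (0-jn J3 has e-setter on 3)
bond 5 stroke→I2  (common-e at J3 fixed by 3)
bond 0 stroke→J1  (J2 effort already set via bond 1)
bond 4 stroke→I1  (J1 effort already set via bond 0)

bond 0 stroke at J1
bond 1 stroke at J2
bond 2 stroke at Sf1
bond 3 stroke at J3
bond 4 stroke at I1
bond 5 stroke at I2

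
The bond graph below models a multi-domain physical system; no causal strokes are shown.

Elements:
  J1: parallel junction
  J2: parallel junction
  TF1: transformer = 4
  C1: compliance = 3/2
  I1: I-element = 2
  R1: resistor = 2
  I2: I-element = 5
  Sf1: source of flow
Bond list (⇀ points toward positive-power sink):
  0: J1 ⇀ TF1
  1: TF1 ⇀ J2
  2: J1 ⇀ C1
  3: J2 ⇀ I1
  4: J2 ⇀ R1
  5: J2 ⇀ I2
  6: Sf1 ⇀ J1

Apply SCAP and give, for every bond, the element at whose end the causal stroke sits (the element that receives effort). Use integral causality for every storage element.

bond 0 |TF1
bond 1 |J2
bond 2 |J1
bond 3 |I1
bond 4 |R1
bond 5 |I2
bond 6 |Sf1

b6 stroke at Sf1  (Sf1 fixes flow; stroke at Sf1)
b2 stroke at J1  (prefer integral on C1)
b0 stroke at TF1  (J1 effort already set via bond 2)
b1 stroke at J2  (TF TF1: opposite of bond 0)
b3 stroke at I1  (common-e at J2 fixed by 1)
b4 stroke at R1  (J2 effort already set via bond 1)
b5 stroke at I2  (J2 effort already set via bond 1)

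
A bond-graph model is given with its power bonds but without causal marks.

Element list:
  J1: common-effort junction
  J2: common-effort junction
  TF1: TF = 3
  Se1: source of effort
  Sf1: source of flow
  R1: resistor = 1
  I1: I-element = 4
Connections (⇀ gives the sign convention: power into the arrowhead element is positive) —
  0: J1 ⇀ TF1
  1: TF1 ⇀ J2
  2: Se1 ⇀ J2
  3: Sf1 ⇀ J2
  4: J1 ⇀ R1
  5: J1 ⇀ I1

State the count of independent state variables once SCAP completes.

β2 |J2  (Se1 fixes effort; stroke away)
β3 |Sf1  (source Sf1 imposes f)
β1 |TF1  (common-e at J2 fixed by 2)
β0 |J1  (TF1: transformer flips bond 1)
β4 |R1  (0-jn J1 has e-setter on 0)
β5 |I1  (0-jn J1 has e-setter on 0)

1  (I1 all integral)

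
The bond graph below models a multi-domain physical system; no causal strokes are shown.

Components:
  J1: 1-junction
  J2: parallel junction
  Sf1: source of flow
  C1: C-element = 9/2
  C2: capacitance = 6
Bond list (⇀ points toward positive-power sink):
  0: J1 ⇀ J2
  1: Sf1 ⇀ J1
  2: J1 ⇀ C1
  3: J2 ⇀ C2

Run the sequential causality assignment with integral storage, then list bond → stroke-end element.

b1 →Sf1  (source Sf1 imposes f)
b0 →J1  (1-jn J1 has f-setter on 1)
b2 →J1  (common-f at J1 fixed by 1)
b3 →J2  (only one effort-in slot at J2)

#0 stroke at J1
#1 stroke at Sf1
#2 stroke at J1
#3 stroke at J2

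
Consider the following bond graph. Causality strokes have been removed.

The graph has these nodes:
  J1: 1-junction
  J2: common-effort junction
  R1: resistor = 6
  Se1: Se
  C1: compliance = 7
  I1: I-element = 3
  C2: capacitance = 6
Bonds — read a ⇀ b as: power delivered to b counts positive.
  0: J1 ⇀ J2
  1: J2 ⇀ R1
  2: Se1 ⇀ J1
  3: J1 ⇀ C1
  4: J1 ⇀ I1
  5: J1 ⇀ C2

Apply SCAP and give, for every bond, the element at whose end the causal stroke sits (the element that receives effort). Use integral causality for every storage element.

b2 stroke→J1  (Se1: effort source, stroke at far end)
b3 stroke→J1  (prefer integral on C1)
b4 stroke→I1  (I1: I, integral causality)
b0 stroke→J1  (J1: bond 4 brought flow, rest push out)
b5 stroke→J1  (J1 flow already set via bond 4)
b1 stroke→J2  (J2: last free bond brings effort in)

#0 stroke at J1
#1 stroke at J2
#2 stroke at J1
#3 stroke at J1
#4 stroke at I1
#5 stroke at J1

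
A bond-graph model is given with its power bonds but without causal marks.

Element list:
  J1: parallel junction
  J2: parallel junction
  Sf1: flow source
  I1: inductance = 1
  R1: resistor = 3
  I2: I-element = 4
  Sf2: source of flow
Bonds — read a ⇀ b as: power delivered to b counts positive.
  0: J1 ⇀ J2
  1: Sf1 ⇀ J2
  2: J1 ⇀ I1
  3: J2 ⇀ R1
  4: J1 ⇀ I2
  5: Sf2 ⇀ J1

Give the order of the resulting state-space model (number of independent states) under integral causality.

#1 |Sf1  (Sf1 (Sf) sets flow on bond)
#5 |Sf2  (Sf2: flow source, stroke at near end)
#2 |I1  (I1: I, integral causality)
#4 |I2  (prefer integral on I2)
#0 |J1  (only one effort-in slot at J1)
#3 |J2  (J2 needs exactly one e-in)

2  (I1, I2 all integral)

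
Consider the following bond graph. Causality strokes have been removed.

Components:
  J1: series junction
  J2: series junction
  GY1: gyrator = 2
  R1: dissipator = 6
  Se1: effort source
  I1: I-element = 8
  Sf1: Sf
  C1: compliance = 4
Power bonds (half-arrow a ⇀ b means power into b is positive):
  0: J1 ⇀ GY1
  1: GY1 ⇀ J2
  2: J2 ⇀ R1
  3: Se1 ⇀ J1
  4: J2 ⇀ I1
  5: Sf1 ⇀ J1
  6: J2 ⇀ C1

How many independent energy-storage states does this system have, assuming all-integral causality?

2  (C1, I1 all integral)

b3 →J1  (Se1 (Se) sets effort on bond)
b5 →Sf1  (Sf1: flow source, stroke at near end)
b0 →J1  (common-f at J1 fixed by 5)
b1 →J2  (GY1 both-in/both-out from 0)
b4 →I1  (I1 outputs flow p/I1)
b2 →J2  (1-jn J2 has f-setter on 4)
b6 →J2  (common-f at J2 fixed by 4)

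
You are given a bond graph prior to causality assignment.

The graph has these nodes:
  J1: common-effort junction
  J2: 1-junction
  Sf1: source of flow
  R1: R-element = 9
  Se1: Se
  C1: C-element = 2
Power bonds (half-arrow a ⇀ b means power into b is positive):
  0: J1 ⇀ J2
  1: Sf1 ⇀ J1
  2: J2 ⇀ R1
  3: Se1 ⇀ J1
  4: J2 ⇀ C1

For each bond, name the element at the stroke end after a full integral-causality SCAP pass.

#0 |J2
#1 |Sf1
#2 |R1
#3 |J1
#4 |J2

#1 stroke at Sf1  (Sf1 (Sf) sets flow on bond)
#3 stroke at J1  (source Se1 imposes e)
#0 stroke at J2  (common-e at J1 fixed by 3)
#4 stroke at J2  (prefer integral on C1)
#2 stroke at R1  (closing 1-jn rule on J2)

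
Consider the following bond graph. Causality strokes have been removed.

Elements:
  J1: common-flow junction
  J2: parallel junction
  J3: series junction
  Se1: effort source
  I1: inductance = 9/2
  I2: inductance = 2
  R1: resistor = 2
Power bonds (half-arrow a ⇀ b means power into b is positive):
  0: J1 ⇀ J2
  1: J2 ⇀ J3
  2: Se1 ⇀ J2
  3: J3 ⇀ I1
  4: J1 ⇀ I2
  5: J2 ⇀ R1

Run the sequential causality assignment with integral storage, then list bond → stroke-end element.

bond 2 stroke at J2  (source Se1 imposes e)
bond 0 stroke at J1  (J2 effort already set via bond 2)
bond 1 stroke at J3  (0-jn J2 has e-setter on 2)
bond 5 stroke at R1  (J2: bond 2 brought effort, rest push out)
bond 3 stroke at I1  (closing 1-jn rule on J3)
bond 4 stroke at I2  (only one flow-in slot at J1)

bond 0 |J1
bond 1 |J3
bond 2 |J2
bond 3 |I1
bond 4 |I2
bond 5 |R1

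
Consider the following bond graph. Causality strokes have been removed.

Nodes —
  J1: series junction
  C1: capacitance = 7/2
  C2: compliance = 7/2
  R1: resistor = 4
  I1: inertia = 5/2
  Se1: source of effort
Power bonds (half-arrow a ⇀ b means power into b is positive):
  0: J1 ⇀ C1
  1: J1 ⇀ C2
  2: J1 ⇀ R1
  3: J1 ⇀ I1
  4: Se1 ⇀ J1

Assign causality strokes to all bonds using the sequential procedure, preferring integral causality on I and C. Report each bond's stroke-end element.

bond 0 stroke→J1
bond 1 stroke→J1
bond 2 stroke→J1
bond 3 stroke→I1
bond 4 stroke→J1

b4 stroke→J1  (Se1 (Se) sets effort on bond)
b0 stroke→J1  (C1 integral (e out))
b1 stroke→J1  (C2: C, integral causality)
b3 stroke→I1  (I1: I, integral causality)
b2 stroke→J1  (1-jn J1 has f-setter on 3)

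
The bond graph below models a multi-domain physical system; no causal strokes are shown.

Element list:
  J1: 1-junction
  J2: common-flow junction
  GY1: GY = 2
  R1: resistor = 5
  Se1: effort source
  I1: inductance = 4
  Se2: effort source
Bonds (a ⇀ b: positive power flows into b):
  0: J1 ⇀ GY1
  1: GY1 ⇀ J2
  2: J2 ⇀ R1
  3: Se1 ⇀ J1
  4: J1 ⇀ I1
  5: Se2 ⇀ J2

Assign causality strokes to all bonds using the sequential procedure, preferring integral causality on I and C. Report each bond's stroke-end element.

bond 0 stroke→J1
bond 1 stroke→J2
bond 2 stroke→R1
bond 3 stroke→J1
bond 4 stroke→I1
bond 5 stroke→J2

bond 3 |J1  (Se1 (Se) sets effort on bond)
bond 5 |J2  (Se2 fixes effort; stroke away)
bond 4 |I1  (I1 integral (f out))
bond 0 |J1  (J1: bond 4 brought flow, rest push out)
bond 1 |J2  (GY1: gyrator matches bond 0)
bond 2 |R1  (closing 1-jn rule on J2)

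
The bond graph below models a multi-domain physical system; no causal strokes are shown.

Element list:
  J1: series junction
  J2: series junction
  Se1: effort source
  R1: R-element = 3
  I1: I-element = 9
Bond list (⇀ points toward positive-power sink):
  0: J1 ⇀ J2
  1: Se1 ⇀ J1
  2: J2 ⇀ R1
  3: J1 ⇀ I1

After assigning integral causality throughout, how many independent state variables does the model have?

β1 →J1  (Se1 (Se) sets effort on bond)
β3 →I1  (I1 outputs flow p/I1)
β0 →J1  (1-jn J1 has f-setter on 3)
β2 →J2  (common-f at J2 fixed by 0)

1  (I1 all integral)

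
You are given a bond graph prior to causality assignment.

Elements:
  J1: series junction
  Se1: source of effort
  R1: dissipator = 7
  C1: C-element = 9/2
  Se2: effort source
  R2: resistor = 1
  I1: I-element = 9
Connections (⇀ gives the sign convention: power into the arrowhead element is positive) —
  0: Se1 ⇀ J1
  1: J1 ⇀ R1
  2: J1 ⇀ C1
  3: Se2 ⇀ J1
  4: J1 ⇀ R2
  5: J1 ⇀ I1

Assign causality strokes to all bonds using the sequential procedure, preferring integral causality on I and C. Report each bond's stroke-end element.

b0 stroke→J1
b1 stroke→J1
b2 stroke→J1
b3 stroke→J1
b4 stroke→J1
b5 stroke→I1

bond 0 →J1  (Se1: effort source, stroke at far end)
bond 3 →J1  (Se2: effort source, stroke at far end)
bond 2 →J1  (C1: C, integral causality)
bond 5 →I1  (I1: I, integral causality)
bond 1 →J1  (common-f at J1 fixed by 5)
bond 4 →J1  (common-f at J1 fixed by 5)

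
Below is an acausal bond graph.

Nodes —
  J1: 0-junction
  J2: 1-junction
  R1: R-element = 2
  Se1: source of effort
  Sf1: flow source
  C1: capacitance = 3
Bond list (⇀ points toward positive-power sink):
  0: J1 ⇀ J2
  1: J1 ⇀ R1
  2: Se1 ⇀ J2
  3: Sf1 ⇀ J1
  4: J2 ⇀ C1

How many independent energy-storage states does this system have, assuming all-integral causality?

bond 2 stroke→J2  (source Se1 imposes e)
bond 3 stroke→Sf1  (source Sf1 imposes f)
bond 4 stroke→J2  (C1: C, integral causality)
bond 0 stroke→J1  (closing 1-jn rule on J2)
bond 1 stroke→R1  (common-e at J1 fixed by 0)

1  (C1 all integral)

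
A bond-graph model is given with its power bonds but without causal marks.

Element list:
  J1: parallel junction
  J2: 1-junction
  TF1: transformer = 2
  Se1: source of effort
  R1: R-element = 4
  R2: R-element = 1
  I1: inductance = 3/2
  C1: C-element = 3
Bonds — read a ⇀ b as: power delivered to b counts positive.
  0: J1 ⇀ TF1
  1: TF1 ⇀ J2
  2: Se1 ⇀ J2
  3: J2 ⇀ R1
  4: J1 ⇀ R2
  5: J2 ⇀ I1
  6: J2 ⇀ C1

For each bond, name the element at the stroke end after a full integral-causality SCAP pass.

#2 stroke at J2  (Se1 (Se) sets effort on bond)
#5 stroke at I1  (I1: I, integral causality)
#1 stroke at J2  (J2 flow already set via bond 5)
#3 stroke at J2  (1-jn J2 has f-setter on 5)
#6 stroke at J2  (J2: bond 5 brought flow, rest push out)
#0 stroke at TF1  (TF TF1: opposite of bond 1)
#4 stroke at J1  (only one effort-in slot at J1)

#0 stroke→TF1
#1 stroke→J2
#2 stroke→J2
#3 stroke→J2
#4 stroke→J1
#5 stroke→I1
#6 stroke→J2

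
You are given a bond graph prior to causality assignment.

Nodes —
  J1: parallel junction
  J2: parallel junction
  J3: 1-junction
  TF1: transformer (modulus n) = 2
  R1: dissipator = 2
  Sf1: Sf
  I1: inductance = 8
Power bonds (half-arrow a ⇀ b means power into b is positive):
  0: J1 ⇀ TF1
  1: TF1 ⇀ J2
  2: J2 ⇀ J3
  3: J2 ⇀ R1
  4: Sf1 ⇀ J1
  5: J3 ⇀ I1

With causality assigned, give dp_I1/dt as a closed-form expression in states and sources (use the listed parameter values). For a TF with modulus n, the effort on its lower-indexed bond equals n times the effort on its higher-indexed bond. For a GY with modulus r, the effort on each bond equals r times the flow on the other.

b4 →Sf1  (Sf1 (Sf) sets flow on bond)
b0 →J1  (J1 needs exactly one e-in)
b1 →TF1  (TF TF1: opposite of bond 0)
b5 →I1  (prefer integral on I1)
b2 →J3  (J3 flow already set via bond 5)
b3 →J2  (closing 0-jn rule on J2)

dp_I1/dt = 4*F_Sf1 - p_I1/4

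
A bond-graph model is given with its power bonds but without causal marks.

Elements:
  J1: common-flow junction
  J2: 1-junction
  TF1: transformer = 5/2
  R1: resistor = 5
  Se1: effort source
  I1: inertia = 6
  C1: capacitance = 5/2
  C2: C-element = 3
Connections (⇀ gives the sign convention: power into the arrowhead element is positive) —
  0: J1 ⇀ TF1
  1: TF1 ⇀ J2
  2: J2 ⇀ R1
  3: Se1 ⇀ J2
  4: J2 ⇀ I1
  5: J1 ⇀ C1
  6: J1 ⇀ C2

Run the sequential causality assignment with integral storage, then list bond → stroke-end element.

#3 stroke at J2  (source Se1 imposes e)
#4 stroke at I1  (I1: I, integral causality)
#1 stroke at J2  (1-jn J2 has f-setter on 4)
#2 stroke at J2  (1-jn J2 has f-setter on 4)
#0 stroke at TF1  (TF1 one-in-one-out from 1)
#5 stroke at J1  (J1: bond 0 brought flow, rest push out)
#6 stroke at J1  (J1 flow already set via bond 0)

bond 0 |TF1
bond 1 |J2
bond 2 |J2
bond 3 |J2
bond 4 |I1
bond 5 |J1
bond 6 |J1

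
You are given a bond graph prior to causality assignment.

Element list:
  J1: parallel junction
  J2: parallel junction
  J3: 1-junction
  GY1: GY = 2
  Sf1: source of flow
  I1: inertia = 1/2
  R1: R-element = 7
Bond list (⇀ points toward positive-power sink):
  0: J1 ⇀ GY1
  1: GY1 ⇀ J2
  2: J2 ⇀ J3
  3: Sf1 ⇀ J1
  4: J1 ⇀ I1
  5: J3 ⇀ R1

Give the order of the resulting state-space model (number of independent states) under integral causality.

β3 |Sf1  (Sf1 (Sf) sets flow on bond)
β4 |I1  (I1 outputs flow p/I1)
β0 |J1  (J1: last free bond brings effort in)
β1 |J2  (GY1: gyrator matches bond 0)
β2 |J3  (0-jn J2 has e-setter on 1)
β5 |R1  (only one flow-in slot at J3)

1  (I1 all integral)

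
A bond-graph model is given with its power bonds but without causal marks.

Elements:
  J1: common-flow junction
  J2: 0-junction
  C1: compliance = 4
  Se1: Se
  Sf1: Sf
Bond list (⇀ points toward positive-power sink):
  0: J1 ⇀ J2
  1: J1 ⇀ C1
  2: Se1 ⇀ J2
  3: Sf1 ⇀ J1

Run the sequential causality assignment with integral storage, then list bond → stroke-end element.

#0 stroke at J1
#1 stroke at J1
#2 stroke at J2
#3 stroke at Sf1

#2 stroke→J2  (Se1 (Se) sets effort on bond)
#3 stroke→Sf1  (Sf1: flow source, stroke at near end)
#0 stroke→J1  (J1: bond 3 brought flow, rest push out)
#1 stroke→J1  (1-jn J1 has f-setter on 3)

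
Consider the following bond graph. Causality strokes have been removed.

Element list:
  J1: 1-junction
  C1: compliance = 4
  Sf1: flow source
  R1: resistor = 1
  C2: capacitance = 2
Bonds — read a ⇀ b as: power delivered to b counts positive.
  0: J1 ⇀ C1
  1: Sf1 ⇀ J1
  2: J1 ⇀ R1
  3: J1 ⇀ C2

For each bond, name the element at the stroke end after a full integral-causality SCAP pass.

β1 stroke→Sf1  (Sf1: flow source, stroke at near end)
β0 stroke→J1  (common-f at J1 fixed by 1)
β2 stroke→J1  (J1: bond 1 brought flow, rest push out)
β3 stroke→J1  (J1: bond 1 brought flow, rest push out)

b0 |J1
b1 |Sf1
b2 |J1
b3 |J1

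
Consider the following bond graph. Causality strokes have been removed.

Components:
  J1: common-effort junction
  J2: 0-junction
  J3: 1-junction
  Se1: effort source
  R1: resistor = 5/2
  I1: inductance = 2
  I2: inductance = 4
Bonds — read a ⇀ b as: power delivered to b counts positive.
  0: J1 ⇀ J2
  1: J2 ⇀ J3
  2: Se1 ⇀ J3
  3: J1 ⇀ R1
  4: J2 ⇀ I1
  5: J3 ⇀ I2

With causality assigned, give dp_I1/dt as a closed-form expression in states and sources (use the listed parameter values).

dp_I1/dt = -5*p_I1/4 - 5*p_I2/8

#2 stroke→J3  (source Se1 imposes e)
#4 stroke→I1  (I1 outputs flow p/I1)
#5 stroke→I2  (I2 outputs flow p/I2)
#1 stroke→J3  (J3 flow already set via bond 5)
#0 stroke→J2  (J2 needs exactly one e-in)
#3 stroke→J1  (J1: last free bond brings effort in)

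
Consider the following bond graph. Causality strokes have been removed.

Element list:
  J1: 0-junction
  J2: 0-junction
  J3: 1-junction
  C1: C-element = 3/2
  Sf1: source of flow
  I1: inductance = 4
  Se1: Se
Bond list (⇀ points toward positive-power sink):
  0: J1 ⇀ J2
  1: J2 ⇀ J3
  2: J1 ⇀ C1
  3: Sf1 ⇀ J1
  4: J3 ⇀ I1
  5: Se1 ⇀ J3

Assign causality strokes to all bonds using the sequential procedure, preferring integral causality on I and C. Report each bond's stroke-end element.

β3 stroke→Sf1  (Sf1: flow source, stroke at near end)
β5 stroke→J3  (Se1 (Se) sets effort on bond)
β2 stroke→J1  (C1: C, integral causality)
β0 stroke→J2  (common-e at J1 fixed by 2)
β1 stroke→J3  (common-e at J2 fixed by 0)
β4 stroke→I1  (J3 needs exactly one f-in)

#0 |J2
#1 |J3
#2 |J1
#3 |Sf1
#4 |I1
#5 |J3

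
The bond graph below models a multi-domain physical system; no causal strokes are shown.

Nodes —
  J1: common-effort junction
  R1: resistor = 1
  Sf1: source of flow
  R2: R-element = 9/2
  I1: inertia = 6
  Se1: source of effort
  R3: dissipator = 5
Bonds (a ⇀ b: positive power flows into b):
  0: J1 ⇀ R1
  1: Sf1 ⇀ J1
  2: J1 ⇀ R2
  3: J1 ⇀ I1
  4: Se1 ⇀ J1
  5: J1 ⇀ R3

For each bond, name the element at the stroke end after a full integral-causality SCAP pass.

b1 stroke at Sf1  (Sf1 (Sf) sets flow on bond)
b4 stroke at J1  (Se1 (Se) sets effort on bond)
b0 stroke at R1  (0-jn J1 has e-setter on 4)
b2 stroke at R2  (common-e at J1 fixed by 4)
b3 stroke at I1  (0-jn J1 has e-setter on 4)
b5 stroke at R3  (J1: bond 4 brought effort, rest push out)

b0 stroke at R1
b1 stroke at Sf1
b2 stroke at R2
b3 stroke at I1
b4 stroke at J1
b5 stroke at R3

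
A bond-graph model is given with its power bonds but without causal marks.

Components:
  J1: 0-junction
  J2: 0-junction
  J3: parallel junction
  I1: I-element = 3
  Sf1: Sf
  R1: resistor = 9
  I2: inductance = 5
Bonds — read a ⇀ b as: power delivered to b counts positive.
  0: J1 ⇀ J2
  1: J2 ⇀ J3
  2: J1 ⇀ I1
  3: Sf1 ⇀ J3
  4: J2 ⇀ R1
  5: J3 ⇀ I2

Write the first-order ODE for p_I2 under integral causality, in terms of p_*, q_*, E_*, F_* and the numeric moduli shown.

β3 stroke at Sf1  (Sf1 fixes flow; stroke at Sf1)
β2 stroke at I1  (I1 integral (f out))
β0 stroke at J1  (J1: last free bond brings effort in)
β5 stroke at I2  (I2 integral (f out))
β1 stroke at J3  (only one effort-in slot at J3)
β4 stroke at J2  (J2: last free bond brings effort in)

dp_I2/dt = 9*F_Sf1 - 3*p_I1 - 9*p_I2/5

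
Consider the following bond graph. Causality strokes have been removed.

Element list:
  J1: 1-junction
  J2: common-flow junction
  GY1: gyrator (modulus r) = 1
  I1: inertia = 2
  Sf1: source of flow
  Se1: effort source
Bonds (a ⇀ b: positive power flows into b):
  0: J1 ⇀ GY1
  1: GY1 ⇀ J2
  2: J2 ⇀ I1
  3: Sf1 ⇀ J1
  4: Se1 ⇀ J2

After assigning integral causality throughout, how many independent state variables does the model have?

1  (I1 all integral)

b3 stroke at Sf1  (source Sf1 imposes f)
b4 stroke at J2  (Se1: effort source, stroke at far end)
b0 stroke at J1  (J1 flow already set via bond 3)
b1 stroke at J2  (GY GY1: same side as bond 0)
b2 stroke at I1  (J2 needs exactly one f-in)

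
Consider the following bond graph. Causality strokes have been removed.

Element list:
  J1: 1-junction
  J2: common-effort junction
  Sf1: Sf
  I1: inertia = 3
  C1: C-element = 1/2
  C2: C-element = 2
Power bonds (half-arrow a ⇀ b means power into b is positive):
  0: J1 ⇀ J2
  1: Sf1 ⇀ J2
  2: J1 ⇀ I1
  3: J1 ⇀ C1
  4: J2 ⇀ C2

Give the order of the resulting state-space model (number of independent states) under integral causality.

3  (C1, C2, I1 all integral)

#1 stroke→Sf1  (Sf1 fixes flow; stroke at Sf1)
#2 stroke→I1  (I1 outputs flow p/I1)
#0 stroke→J1  (common-f at J1 fixed by 2)
#3 stroke→J1  (J1: bond 2 brought flow, rest push out)
#4 stroke→J2  (closing 0-jn rule on J2)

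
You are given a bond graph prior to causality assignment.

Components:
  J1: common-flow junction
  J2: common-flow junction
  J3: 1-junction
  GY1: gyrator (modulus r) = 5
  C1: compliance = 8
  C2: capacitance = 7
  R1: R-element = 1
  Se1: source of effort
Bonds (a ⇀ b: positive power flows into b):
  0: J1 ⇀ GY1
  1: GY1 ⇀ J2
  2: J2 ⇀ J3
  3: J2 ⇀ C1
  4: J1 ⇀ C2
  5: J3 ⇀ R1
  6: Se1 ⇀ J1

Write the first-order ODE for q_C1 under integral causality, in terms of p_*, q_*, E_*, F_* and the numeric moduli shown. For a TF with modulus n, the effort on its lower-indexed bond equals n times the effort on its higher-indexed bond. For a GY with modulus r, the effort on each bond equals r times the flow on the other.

b6 |J1  (Se1: effort source, stroke at far end)
b3 |J2  (C1 integral (e out))
b4 |J1  (C2: C, integral causality)
b0 |GY1  (J1: last free bond brings flow in)
b1 |GY1  (through GY1, causality inverts; strokes same side of GY1)
b2 |J2  (J2: bond 1 brought flow, rest push out)
b5 |J3  (common-f at J3 fixed by 2)

dq_C1/dt = E_Se1/5 - q_C2/35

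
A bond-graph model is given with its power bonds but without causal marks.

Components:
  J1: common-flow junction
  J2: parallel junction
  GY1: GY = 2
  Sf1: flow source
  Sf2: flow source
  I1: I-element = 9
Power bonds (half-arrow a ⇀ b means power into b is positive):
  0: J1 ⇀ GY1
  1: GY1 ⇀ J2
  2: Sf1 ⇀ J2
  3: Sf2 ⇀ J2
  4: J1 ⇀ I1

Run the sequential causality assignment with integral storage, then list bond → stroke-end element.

β2 |Sf1  (Sf1 fixes flow; stroke at Sf1)
β3 |Sf2  (Sf2 (Sf) sets flow on bond)
β1 |J2  (J2 needs exactly one e-in)
β0 |J1  (GY GY1: same side as bond 1)
β4 |I1  (J1: last free bond brings flow in)

bond 0 →J1
bond 1 →J2
bond 2 →Sf1
bond 3 →Sf2
bond 4 →I1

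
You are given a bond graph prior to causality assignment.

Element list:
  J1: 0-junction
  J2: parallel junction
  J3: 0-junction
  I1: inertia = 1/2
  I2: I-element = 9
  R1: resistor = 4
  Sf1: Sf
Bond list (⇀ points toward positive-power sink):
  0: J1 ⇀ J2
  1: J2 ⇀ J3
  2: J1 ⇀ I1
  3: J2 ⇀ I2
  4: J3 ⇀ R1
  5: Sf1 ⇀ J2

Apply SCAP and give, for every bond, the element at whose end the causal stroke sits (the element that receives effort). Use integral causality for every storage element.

bond 5 stroke→Sf1  (source Sf1 imposes f)
bond 2 stroke→I1  (I1: I, integral causality)
bond 0 stroke→J1  (J1 needs exactly one e-in)
bond 3 stroke→I2  (I2 outputs flow p/I2)
bond 1 stroke→J2  (J2 needs exactly one e-in)
bond 4 stroke→J3  (only one effort-in slot at J3)

bond 0 →J1
bond 1 →J2
bond 2 →I1
bond 3 →I2
bond 4 →J3
bond 5 →Sf1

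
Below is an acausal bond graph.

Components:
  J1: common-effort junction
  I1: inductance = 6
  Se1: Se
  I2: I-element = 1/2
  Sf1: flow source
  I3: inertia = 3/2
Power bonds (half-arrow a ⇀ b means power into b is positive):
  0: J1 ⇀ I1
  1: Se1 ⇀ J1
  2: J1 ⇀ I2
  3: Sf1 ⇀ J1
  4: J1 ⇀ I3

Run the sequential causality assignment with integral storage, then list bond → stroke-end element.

bond 0 stroke at I1
bond 1 stroke at J1
bond 2 stroke at I2
bond 3 stroke at Sf1
bond 4 stroke at I3

#1 stroke→J1  (source Se1 imposes e)
#3 stroke→Sf1  (Sf1 fixes flow; stroke at Sf1)
#0 stroke→I1  (common-e at J1 fixed by 1)
#2 stroke→I2  (J1: bond 1 brought effort, rest push out)
#4 stroke→I3  (J1: bond 1 brought effort, rest push out)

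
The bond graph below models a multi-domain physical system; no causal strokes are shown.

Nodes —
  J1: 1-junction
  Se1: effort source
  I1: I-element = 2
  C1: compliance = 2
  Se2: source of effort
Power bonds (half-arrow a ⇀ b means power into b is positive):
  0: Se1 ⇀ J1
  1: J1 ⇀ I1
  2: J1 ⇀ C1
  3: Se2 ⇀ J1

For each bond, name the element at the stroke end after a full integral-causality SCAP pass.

β0 →J1
β1 →I1
β2 →J1
β3 →J1

b0 →J1  (Se1 (Se) sets effort on bond)
b3 →J1  (Se2 (Se) sets effort on bond)
b1 →I1  (I1 integral (f out))
b2 →J1  (1-jn J1 has f-setter on 1)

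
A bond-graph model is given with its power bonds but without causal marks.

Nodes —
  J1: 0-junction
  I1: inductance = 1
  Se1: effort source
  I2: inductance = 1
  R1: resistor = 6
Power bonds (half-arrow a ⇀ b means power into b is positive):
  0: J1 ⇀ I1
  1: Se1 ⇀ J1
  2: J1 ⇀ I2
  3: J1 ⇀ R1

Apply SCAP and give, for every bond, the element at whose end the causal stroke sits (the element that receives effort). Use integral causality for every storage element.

bond 1 |J1  (source Se1 imposes e)
bond 0 |I1  (common-e at J1 fixed by 1)
bond 2 |I2  (J1: bond 1 brought effort, rest push out)
bond 3 |R1  (J1: bond 1 brought effort, rest push out)

bond 0 stroke at I1
bond 1 stroke at J1
bond 2 stroke at I2
bond 3 stroke at R1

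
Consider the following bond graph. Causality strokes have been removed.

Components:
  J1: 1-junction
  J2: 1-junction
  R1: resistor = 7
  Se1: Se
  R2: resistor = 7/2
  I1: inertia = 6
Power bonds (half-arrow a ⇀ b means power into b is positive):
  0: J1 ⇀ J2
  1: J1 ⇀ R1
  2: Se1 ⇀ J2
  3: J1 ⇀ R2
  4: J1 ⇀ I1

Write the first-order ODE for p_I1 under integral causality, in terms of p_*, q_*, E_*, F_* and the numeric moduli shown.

dp_I1/dt = E_Se1 - 7*p_I1/4

b2 stroke at J2  (Se1: effort source, stroke at far end)
b0 stroke at J1  (J2 needs exactly one f-in)
b4 stroke at I1  (I1: I, integral causality)
b1 stroke at J1  (1-jn J1 has f-setter on 4)
b3 stroke at J1  (J1: bond 4 brought flow, rest push out)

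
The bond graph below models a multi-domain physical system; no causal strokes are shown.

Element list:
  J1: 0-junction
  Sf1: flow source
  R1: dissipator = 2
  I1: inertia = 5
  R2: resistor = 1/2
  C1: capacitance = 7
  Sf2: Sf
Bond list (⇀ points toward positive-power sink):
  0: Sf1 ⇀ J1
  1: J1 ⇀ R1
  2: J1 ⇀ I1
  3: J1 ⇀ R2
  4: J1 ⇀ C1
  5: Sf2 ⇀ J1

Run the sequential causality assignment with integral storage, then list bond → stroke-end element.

bond 0 →Sf1  (Sf1 (Sf) sets flow on bond)
bond 5 →Sf2  (source Sf2 imposes f)
bond 2 →I1  (I1 outputs flow p/I1)
bond 4 →J1  (C1: C, integral causality)
bond 1 →R1  (common-e at J1 fixed by 4)
bond 3 →R2  (0-jn J1 has e-setter on 4)

β0 stroke→Sf1
β1 stroke→R1
β2 stroke→I1
β3 stroke→R2
β4 stroke→J1
β5 stroke→Sf2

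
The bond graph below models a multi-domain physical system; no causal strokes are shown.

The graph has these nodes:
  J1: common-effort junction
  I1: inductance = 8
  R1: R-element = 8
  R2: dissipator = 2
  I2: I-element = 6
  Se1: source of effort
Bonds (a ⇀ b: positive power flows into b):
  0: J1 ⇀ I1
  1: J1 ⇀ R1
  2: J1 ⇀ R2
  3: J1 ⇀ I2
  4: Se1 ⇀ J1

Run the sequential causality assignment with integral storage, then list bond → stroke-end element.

b4 stroke→J1  (Se1 fixes effort; stroke away)
b0 stroke→I1  (common-e at J1 fixed by 4)
b1 stroke→R1  (0-jn J1 has e-setter on 4)
b2 stroke→R2  (J1 effort already set via bond 4)
b3 stroke→I2  (J1 effort already set via bond 4)

#0 stroke at I1
#1 stroke at R1
#2 stroke at R2
#3 stroke at I2
#4 stroke at J1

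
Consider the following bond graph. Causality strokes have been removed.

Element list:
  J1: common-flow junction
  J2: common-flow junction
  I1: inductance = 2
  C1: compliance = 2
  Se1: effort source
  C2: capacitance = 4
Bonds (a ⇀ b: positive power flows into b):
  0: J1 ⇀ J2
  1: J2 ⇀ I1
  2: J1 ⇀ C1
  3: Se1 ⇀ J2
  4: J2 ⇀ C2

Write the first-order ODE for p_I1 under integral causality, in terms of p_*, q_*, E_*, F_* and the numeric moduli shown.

dp_I1/dt = E_Se1 - q_C1/2 - q_C2/4

#3 stroke→J2  (Se1 fixes effort; stroke away)
#1 stroke→I1  (prefer integral on I1)
#0 stroke→J2  (common-f at J2 fixed by 1)
#4 stroke→J2  (common-f at J2 fixed by 1)
#2 stroke→J1  (common-f at J1 fixed by 0)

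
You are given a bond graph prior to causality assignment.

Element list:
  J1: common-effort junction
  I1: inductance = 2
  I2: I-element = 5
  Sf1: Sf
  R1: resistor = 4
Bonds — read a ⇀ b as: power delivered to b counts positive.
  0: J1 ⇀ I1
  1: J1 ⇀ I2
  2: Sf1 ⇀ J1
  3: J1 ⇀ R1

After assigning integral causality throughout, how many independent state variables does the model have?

#2 →Sf1  (Sf1: flow source, stroke at near end)
#0 →I1  (I1 outputs flow p/I1)
#1 →I2  (prefer integral on I2)
#3 →J1  (only one effort-in slot at J1)

2  (I1, I2 all integral)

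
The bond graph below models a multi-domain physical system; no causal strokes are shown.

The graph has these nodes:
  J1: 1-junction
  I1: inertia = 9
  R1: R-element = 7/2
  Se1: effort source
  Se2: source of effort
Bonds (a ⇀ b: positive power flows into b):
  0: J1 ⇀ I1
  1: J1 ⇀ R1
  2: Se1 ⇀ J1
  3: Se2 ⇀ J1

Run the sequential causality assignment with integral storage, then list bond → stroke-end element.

bond 2 |J1  (Se1 (Se) sets effort on bond)
bond 3 |J1  (source Se2 imposes e)
bond 0 |I1  (I1 outputs flow p/I1)
bond 1 |J1  (1-jn J1 has f-setter on 0)

#0 →I1
#1 →J1
#2 →J1
#3 →J1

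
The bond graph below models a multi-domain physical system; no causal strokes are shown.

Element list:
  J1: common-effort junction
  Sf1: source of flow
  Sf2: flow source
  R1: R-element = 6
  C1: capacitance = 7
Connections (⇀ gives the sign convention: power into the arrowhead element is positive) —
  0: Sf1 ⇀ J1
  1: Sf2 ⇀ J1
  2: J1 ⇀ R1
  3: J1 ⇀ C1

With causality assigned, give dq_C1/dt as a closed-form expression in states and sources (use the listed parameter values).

dq_C1/dt = F_Sf1 + F_Sf2 - q_C1/42

b0 →Sf1  (Sf1 (Sf) sets flow on bond)
b1 →Sf2  (source Sf2 imposes f)
b3 →J1  (prefer integral on C1)
b2 →R1  (common-e at J1 fixed by 3)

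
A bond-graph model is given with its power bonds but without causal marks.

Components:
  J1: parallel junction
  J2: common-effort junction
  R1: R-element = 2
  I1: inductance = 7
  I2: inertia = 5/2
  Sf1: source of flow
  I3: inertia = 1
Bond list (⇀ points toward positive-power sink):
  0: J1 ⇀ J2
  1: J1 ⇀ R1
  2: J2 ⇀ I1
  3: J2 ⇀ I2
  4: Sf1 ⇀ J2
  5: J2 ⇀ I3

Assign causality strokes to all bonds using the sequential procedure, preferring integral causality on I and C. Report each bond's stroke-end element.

b0 stroke at J2
b1 stroke at J1
b2 stroke at I1
b3 stroke at I2
b4 stroke at Sf1
b5 stroke at I3

bond 4 →Sf1  (Sf1 fixes flow; stroke at Sf1)
bond 2 →I1  (I1: I, integral causality)
bond 3 →I2  (I2: I, integral causality)
bond 5 →I3  (I3 outputs flow p/I3)
bond 0 →J2  (only one effort-in slot at J2)
bond 1 →J1  (closing 0-jn rule on J1)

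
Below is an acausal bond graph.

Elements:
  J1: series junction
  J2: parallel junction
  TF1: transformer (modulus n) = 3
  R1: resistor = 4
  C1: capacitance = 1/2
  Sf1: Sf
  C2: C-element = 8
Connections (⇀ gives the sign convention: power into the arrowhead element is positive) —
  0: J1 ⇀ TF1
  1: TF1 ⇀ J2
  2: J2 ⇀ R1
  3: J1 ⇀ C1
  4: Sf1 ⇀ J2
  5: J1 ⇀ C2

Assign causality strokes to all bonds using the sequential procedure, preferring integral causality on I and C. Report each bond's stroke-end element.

b0 stroke at TF1
b1 stroke at J2
b2 stroke at R1
b3 stroke at J1
b4 stroke at Sf1
b5 stroke at J1

bond 4 stroke→Sf1  (source Sf1 imposes f)
bond 3 stroke→J1  (C1 integral (e out))
bond 5 stroke→J1  (prefer integral on C2)
bond 0 stroke→TF1  (J1 needs exactly one f-in)
bond 1 stroke→J2  (TF TF1: opposite of bond 0)
bond 2 stroke→R1  (J2 effort already set via bond 1)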